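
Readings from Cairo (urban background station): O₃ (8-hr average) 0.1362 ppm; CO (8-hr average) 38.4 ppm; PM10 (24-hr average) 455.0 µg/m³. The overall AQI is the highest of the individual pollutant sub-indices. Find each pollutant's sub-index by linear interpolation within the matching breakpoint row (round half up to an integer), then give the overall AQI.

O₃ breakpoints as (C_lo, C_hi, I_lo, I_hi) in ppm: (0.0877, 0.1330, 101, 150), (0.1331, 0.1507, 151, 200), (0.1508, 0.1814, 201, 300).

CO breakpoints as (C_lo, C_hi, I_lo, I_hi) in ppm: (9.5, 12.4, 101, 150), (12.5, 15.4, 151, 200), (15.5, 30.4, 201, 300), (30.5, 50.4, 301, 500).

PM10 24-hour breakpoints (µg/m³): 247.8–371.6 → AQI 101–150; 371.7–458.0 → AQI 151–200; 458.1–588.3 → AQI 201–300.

380

O₃: 0.1362 lies in 0.1331–0.1507, so I_lo=151, I_hi=200, C_lo=0.1331, C_hi=0.1507.
(200−151)/(0.1507−0.1331) × (0.1362−0.1331) + 151 = 49/0.0176 × 0.0031 + 151 ≈ 159.63 → 160.
CO: 38.4 lies in 30.5–50.4, so I_lo=301, I_hi=500, C_lo=30.5, C_hi=50.4.
(500−301)/(50.4−30.5) × (38.4−30.5) + 301 = 199/19.9 × 7.9 + 301 ≈ 380.00 → 380.
PM10: 455.0 ∈ [371.7, 458.0] ↔ index [151, 200].
151 + (455.0−371.7)·(200−151)/(458.0−371.7) = 151 + 83.3·49/86.3 ≈ 198.30, so AQI = 198.
Sub-indices: O₃→160, CO→380, PM10→198. Overall AQI = max = 380; dominant pollutant is CO.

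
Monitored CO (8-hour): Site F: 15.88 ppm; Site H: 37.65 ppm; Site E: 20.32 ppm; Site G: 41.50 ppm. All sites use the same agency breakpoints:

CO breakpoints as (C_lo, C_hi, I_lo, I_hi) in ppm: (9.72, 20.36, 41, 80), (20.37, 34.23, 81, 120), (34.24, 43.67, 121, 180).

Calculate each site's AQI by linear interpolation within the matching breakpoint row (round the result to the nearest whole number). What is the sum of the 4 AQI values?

Site F: row 9.72–20.36 (AQI 41–80). (80−41)·(15.88−9.72)/(20.36−9.72) + 41 = 39·6.16/10.64 + 41 ≈ 63.58 → 64.
Site H: row 34.24–43.67 (AQI 121–180). (180−121)·(37.65−34.24)/(43.67−34.24) + 121 = 59·3.41/9.43 + 121 ≈ 142.34 → 142.
Site E 20.32: bracket 9.72–20.36 → index 41–80; slope 39/10.64, offset 10.60.
AQI = 41 + 39/10.64·10.60 ≈ 79.85 ⇒ 80.
Site G: 41.50 lies in 34.24–43.67, so I_lo=121, I_hi=180, C_lo=34.24, C_hi=43.67.
(180−121)/(43.67−34.24) × (41.50−34.24) + 121 = 59/9.43 × 7.26 + 121 ≈ 166.42 → 166.
AQIs: Site F=64, Site H=142, Site E=80, Site G=166. Sum = 64 + 142 + 80 + 166 = 452.

452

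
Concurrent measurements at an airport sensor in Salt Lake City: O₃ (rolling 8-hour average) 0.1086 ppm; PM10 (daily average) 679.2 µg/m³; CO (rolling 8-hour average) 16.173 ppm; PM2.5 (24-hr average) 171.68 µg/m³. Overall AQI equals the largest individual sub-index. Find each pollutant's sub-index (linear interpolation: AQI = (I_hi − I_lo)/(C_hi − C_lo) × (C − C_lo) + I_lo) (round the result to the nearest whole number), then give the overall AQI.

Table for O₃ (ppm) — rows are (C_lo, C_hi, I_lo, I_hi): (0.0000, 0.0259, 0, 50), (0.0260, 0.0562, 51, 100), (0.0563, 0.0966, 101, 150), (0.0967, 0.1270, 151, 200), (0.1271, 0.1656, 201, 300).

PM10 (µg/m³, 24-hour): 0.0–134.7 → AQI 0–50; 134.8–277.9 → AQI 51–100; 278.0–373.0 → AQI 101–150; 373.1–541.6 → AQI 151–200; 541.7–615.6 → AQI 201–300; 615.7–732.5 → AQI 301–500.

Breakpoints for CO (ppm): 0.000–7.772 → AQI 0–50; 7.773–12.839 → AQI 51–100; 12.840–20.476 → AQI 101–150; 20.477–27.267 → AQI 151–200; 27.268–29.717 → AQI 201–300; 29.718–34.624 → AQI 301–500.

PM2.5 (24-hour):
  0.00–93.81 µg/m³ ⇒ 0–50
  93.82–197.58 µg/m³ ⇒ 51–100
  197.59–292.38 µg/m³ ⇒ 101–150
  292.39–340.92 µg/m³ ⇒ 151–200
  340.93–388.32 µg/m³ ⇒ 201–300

409

O₃ 0.1086: bracket 0.0967–0.1270 → index 151–200; slope 49/0.0303, offset 0.0119.
AQI = 151 + 49/0.0303·0.0119 ≈ 170.24 ⇒ 170.
PM10: row 615.7–732.5 (AQI 301–500). (500−301)·(679.2−615.7)/(732.5−615.7) + 301 = 199·63.5/116.8 + 301 ≈ 409.19 → 409.
CO: 16.173 lies in 12.840–20.476, so I_lo=101, I_hi=150, C_lo=12.840, C_hi=20.476.
(150−101)/(20.476−12.840) × (16.173−12.840) + 101 = 49/7.636 × 3.333 + 101 ≈ 122.39 → 122.
PM2.5: row 93.82–197.58 (AQI 51–100). (100−51)·(171.68−93.82)/(197.58−93.82) + 51 = 49·77.86/103.76 + 51 ≈ 87.77 → 88.
Sub-indices: O₃→170, PM10→409, CO→122, PM2.5→88. Overall AQI = max = 409; dominant pollutant is PM10.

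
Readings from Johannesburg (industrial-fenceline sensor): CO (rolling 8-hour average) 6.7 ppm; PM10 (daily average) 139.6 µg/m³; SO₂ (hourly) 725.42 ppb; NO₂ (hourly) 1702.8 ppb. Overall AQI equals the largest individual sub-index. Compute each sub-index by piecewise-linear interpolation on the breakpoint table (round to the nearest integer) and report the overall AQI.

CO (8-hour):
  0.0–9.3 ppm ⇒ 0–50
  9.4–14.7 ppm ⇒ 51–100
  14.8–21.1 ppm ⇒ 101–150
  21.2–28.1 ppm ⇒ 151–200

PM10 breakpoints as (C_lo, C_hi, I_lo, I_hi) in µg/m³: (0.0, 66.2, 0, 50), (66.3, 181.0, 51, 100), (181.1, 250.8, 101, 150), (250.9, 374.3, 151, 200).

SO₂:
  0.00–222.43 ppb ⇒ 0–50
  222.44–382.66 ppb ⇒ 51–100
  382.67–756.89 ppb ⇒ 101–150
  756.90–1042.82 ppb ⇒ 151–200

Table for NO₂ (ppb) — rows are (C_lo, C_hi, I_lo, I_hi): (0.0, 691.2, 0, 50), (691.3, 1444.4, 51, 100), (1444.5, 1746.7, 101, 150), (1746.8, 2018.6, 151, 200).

146

CO 6.7: bracket 0.0–9.3 → index 0–50; slope 50/9.3, offset 6.7.
AQI = 0 + 50/9.3·6.7 ≈ 36.02 ⇒ 36.
PM10: 139.6 lies in 66.3–181.0, so I_lo=51, I_hi=100, C_lo=66.3, C_hi=181.0.
(100−51)/(181.0−66.3) × (139.6−66.3) + 51 = 49/114.7 × 73.3 + 51 ≈ 82.31 → 82.
SO₂: 725.42 lies in 382.67–756.89, so I_lo=101, I_hi=150, C_lo=382.67, C_hi=756.89.
(150−101)/(756.89−382.67) × (725.42−382.67) + 101 = 49/374.22 × 342.75 + 101 ≈ 145.88 → 146.
NO₂: 1702.8 ∈ [1444.5, 1746.7] ↔ index [101, 150].
101 + (1702.8−1444.5)·(150−101)/(1746.7−1444.5) = 101 + 258.3·49/302.2 ≈ 142.88, so AQI = 143.
Sub-indices: CO→36, PM10→82, SO₂→146, NO₂→143. Overall AQI = max = 146; dominant pollutant is SO₂.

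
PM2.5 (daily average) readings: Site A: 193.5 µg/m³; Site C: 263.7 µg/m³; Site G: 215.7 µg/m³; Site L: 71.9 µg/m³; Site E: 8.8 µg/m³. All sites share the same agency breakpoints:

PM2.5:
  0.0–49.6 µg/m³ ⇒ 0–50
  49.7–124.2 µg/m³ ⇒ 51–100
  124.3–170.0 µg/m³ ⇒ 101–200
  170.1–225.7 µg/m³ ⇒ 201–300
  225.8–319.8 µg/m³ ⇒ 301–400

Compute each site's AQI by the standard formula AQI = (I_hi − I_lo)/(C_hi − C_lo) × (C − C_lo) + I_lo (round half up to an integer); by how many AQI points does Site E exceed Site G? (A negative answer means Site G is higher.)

Site A: 193.5 lies in 170.1–225.7, so I_lo=201, I_hi=300, C_lo=170.1, C_hi=225.7.
(300−201)/(225.7−170.1) × (193.5−170.1) + 201 = 99/55.6 × 23.4 + 201 ≈ 242.67 → 243.
Site C: row 225.8–319.8 (AQI 301–400). (400−301)·(263.7−225.8)/(319.8−225.8) + 301 = 99·37.9/94.0 + 301 ≈ 340.92 → 341.
Site G: row 170.1–225.7 (AQI 201–300). (300−201)·(215.7−170.1)/(225.7−170.1) + 201 = 99·45.6/55.6 + 201 ≈ 282.19 → 282.
Site L: 71.9 lies in 49.7–124.2, so I_lo=51, I_hi=100, C_lo=49.7, C_hi=124.2.
(100−51)/(124.2−49.7) × (71.9−49.7) + 51 = 49/74.5 × 22.2 + 51 ≈ 65.60 → 66.
Site E: 8.8 lies in 0.0–49.6, so I_lo=0, I_hi=50, C_lo=0.0, C_hi=49.6.
(50−0)/(49.6−0.0) × (8.8−0.0) + 0 = 50/49.6 × 8.8 + 0 ≈ 8.87 → 9.
AQIs: Site A=243, Site C=341, Site G=282, Site L=66, Site E=9. Site E (9) − Site G (282) = -273.

-273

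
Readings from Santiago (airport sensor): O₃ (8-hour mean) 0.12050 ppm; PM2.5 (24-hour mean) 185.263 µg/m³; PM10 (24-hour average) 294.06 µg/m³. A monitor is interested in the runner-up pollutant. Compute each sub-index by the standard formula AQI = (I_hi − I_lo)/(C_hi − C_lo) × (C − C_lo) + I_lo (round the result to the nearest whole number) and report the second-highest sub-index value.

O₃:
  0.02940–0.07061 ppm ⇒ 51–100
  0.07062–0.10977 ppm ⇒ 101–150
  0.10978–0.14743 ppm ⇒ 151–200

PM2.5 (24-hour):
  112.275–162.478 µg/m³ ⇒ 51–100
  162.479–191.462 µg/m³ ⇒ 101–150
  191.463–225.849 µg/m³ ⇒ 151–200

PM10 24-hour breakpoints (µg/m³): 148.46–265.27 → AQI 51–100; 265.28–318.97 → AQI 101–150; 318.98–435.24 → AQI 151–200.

O₃: row 0.10978–0.14743 (AQI 151–200). (200−151)·(0.12050−0.10978)/(0.14743−0.10978) + 151 = 49·0.01072/0.03765 + 151 ≈ 164.95 → 165.
PM2.5: 185.263 ∈ [162.479, 191.462] ↔ index [101, 150].
101 + (185.263−162.479)·(150−101)/(191.462−162.479) = 101 + 22.784·49/28.983 ≈ 139.52, so AQI = 140.
PM10: 294.06 lies in 265.28–318.97, so I_lo=101, I_hi=150, C_lo=265.28, C_hi=318.97.
(150−101)/(318.97−265.28) × (294.06−265.28) + 101 = 49/53.69 × 28.78 + 101 ≈ 127.27 → 127.
Sub-indices: O₃→165, PM2.5→140, PM10→127. Ranked high→low: 165, 140, 127. Second-highest sub-index = 140.

140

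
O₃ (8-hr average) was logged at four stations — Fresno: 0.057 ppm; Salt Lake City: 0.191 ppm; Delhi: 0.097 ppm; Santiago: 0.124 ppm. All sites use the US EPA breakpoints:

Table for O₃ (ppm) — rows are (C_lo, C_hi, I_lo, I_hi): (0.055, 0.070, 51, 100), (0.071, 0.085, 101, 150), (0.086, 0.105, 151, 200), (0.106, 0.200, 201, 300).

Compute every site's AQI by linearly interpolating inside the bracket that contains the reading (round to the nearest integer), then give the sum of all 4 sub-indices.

Fresno: 0.057 ∈ [0.055, 0.070] ↔ index [51, 100].
51 + (0.057−0.055)·(100−51)/(0.070−0.055) = 51 + 0.002·49/0.015 ≈ 57.53, so AQI = 58.
Salt Lake City: 0.191 lies in 0.106–0.200, so I_lo=201, I_hi=300, C_lo=0.106, C_hi=0.200.
(300−201)/(0.200−0.106) × (0.191−0.106) + 201 = 99/0.094 × 0.085 + 201 ≈ 290.52 → 291.
Delhi: 0.097 lies in 0.086–0.105, so I_lo=151, I_hi=200, C_lo=0.086, C_hi=0.105.
(200−151)/(0.105−0.086) × (0.097−0.086) + 151 = 49/0.019 × 0.011 + 151 ≈ 179.37 → 179.
Santiago: 0.124 lies in 0.106–0.200, so I_lo=201, I_hi=300, C_lo=0.106, C_hi=0.200.
(300−201)/(0.200−0.106) × (0.124−0.106) + 201 = 99/0.094 × 0.018 + 201 ≈ 219.96 → 220.
AQIs: Fresno=58, Salt Lake City=291, Delhi=179, Santiago=220. Sum = 58 + 291 + 179 + 220 = 748.

748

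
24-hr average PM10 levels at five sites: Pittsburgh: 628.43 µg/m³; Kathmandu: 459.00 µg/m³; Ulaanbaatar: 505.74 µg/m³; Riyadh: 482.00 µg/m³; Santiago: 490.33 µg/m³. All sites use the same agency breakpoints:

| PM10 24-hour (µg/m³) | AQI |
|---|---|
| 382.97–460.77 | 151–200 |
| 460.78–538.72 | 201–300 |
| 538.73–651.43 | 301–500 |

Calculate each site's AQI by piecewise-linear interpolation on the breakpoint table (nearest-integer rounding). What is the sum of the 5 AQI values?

Pittsburgh: 628.43 lies in 538.73–651.43, so I_lo=301, I_hi=500, C_lo=538.73, C_hi=651.43.
(500−301)/(651.43−538.73) × (628.43−538.73) + 301 = 199/112.70 × 89.70 + 301 ≈ 459.39 → 459.
Kathmandu 459.00: bracket 382.97–460.77 → index 151–200; slope 49/77.80, offset 76.03.
AQI = 151 + 49/77.80·76.03 ≈ 198.89 ⇒ 199.
Ulaanbaatar: row 460.78–538.72 (AQI 201–300). (300−201)·(505.74−460.78)/(538.72−460.78) + 201 = 99·44.96/77.94 + 201 ≈ 258.11 → 258.
Riyadh: row 460.78–538.72 (AQI 201–300). (300−201)·(482.00−460.78)/(538.72−460.78) + 201 = 99·21.22/77.94 + 201 ≈ 227.95 → 228.
Santiago 490.33: bracket 460.78–538.72 → index 201–300; slope 99/77.94, offset 29.55.
AQI = 201 + 99/77.94·29.55 ≈ 238.53 ⇒ 239.
AQIs: Pittsburgh=459, Kathmandu=199, Ulaanbaatar=258, Riyadh=228, Santiago=239. Sum = 459 + 199 + 258 + 228 + 239 = 1383.

1383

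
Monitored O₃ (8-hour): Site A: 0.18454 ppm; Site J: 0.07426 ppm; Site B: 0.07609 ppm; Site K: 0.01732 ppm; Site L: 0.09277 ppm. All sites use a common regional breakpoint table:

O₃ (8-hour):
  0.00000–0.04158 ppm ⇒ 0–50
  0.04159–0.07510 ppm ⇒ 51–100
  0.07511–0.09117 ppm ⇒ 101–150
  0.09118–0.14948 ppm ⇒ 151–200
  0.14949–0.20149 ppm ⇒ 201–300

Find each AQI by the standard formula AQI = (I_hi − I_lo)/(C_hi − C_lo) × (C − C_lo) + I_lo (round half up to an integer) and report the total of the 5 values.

Site A 0.18454: bracket 0.14949–0.20149 → index 201–300; slope 99/0.05200, offset 0.03505.
AQI = 201 + 99/0.05200·0.03505 ≈ 267.73 ⇒ 268.
Site J: 0.07426 ∈ [0.04159, 0.07510] ↔ index [51, 100].
51 + (0.07426−0.04159)·(100−51)/(0.07510−0.04159) = 51 + 0.03267·49/0.03351 ≈ 98.77, so AQI = 99.
Site B: 0.07609 lies in 0.07511–0.09117, so I_lo=101, I_hi=150, C_lo=0.07511, C_hi=0.09117.
(150−101)/(0.09117−0.07511) × (0.07609−0.07511) + 101 = 49/0.01606 × 0.00098 + 101 ≈ 103.99 → 104.
Site K: row 0.00000–0.04158 (AQI 0–50). (50−0)·(0.01732−0.00000)/(0.04158−0.00000) + 0 = 50·0.01732/0.04158 + 0 ≈ 20.83 → 21.
Site L: 0.09277 lies in 0.09118–0.14948, so I_lo=151, I_hi=200, C_lo=0.09118, C_hi=0.14948.
(200−151)/(0.14948−0.09118) × (0.09277−0.09118) + 151 = 49/0.05830 × 0.00159 + 151 ≈ 152.34 → 152.
AQIs: Site A=268, Site J=99, Site B=104, Site K=21, Site L=152. Sum = 268 + 99 + 104 + 21 + 152 = 644.

644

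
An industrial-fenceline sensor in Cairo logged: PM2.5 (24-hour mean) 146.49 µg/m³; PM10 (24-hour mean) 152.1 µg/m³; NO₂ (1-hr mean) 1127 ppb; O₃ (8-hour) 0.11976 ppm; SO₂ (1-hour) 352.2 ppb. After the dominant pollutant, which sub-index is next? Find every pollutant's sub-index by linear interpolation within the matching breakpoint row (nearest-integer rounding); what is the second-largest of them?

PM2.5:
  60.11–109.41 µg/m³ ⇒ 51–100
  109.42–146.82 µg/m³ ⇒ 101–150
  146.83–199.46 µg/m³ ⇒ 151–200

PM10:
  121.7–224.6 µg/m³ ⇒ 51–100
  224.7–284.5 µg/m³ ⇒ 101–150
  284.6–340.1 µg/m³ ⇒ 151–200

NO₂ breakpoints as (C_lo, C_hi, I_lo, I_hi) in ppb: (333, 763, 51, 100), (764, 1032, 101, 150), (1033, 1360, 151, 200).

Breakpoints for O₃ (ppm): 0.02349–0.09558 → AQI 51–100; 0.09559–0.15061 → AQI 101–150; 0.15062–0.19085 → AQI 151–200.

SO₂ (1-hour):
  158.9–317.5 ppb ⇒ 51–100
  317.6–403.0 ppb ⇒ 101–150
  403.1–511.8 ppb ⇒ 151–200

PM2.5 146.49: bracket 109.42–146.82 → index 101–150; slope 49/37.40, offset 37.07.
AQI = 101 + 49/37.40·37.07 ≈ 149.57 ⇒ 150.
PM10: 152.1 lies in 121.7–224.6, so I_lo=51, I_hi=100, C_lo=121.7, C_hi=224.6.
(100−51)/(224.6−121.7) × (152.1−121.7) + 51 = 49/102.9 × 30.4 + 51 ≈ 65.48 → 65.
NO₂: 1127 ∈ [1033, 1360] ↔ index [151, 200].
151 + (1127−1033)·(200−151)/(1360−1033) = 151 + 94·49/327 ≈ 165.09, so AQI = 165.
O₃: 0.11976 lies in 0.09559–0.15061, so I_lo=101, I_hi=150, C_lo=0.09559, C_hi=0.15061.
(150−101)/(0.15061−0.09559) × (0.11976−0.09559) + 101 = 49/0.05502 × 0.02417 + 101 ≈ 122.53 → 123.
SO₂: 352.2 ∈ [317.6, 403.0] ↔ index [101, 150].
101 + (352.2−317.6)·(150−101)/(403.0−317.6) = 101 + 34.6·49/85.4 ≈ 120.85, so AQI = 121.
Sub-indices: PM2.5→150, PM10→65, NO₂→165, O₃→123, SO₂→121. Ranked high→low: 165, 150, 123, 121, 65. Second-highest sub-index = 150.

150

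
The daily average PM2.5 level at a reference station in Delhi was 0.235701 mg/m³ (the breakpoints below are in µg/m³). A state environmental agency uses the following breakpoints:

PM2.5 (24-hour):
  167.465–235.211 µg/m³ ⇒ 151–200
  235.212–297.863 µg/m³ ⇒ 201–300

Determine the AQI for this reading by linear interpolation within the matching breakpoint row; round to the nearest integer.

Convert: 0.235701 mg/m³ = 235.701 µg/m³.
PM2.5: row 235.212–297.863 (AQI 201–300). (300−201)·(235.701−235.212)/(297.863−235.212) + 201 = 99·0.489/62.651 + 201 ≈ 201.77 → 202.

202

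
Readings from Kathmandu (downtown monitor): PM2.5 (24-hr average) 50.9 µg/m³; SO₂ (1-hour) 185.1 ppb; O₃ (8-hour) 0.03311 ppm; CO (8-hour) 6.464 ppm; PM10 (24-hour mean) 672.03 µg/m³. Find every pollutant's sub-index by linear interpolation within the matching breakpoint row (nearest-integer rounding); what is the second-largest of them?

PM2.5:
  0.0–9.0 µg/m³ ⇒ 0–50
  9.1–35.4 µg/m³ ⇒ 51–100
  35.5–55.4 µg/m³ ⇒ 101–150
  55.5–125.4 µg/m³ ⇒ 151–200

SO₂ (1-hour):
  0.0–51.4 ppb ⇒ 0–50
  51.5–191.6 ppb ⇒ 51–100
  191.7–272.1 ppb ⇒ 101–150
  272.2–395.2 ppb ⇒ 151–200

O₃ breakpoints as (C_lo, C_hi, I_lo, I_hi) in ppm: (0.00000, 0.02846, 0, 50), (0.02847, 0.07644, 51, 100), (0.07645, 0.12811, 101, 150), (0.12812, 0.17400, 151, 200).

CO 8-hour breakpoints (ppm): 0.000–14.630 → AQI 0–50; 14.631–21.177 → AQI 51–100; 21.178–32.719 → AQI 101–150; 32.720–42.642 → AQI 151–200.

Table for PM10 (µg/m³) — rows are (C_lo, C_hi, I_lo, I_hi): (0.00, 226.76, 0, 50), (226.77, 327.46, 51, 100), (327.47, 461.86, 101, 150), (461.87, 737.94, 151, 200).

PM2.5: row 35.5–55.4 (AQI 101–150). (150−101)·(50.9−35.5)/(55.4−35.5) + 101 = 49·15.4/19.9 + 101 ≈ 138.92 → 139.
SO₂ 185.1: bracket 51.5–191.6 → index 51–100; slope 49/140.1, offset 133.6.
AQI = 51 + 49/140.1·133.6 ≈ 97.73 ⇒ 98.
O₃: 0.03311 lies in 0.02847–0.07644, so I_lo=51, I_hi=100, C_lo=0.02847, C_hi=0.07644.
(100−51)/(0.07644−0.02847) × (0.03311−0.02847) + 51 = 49/0.04797 × 0.00464 + 51 ≈ 55.74 → 56.
CO: row 0.000–14.630 (AQI 0–50). (50−0)·(6.464−0.000)/(14.630−0.000) + 0 = 50·6.464/14.630 + 0 ≈ 22.09 → 22.
PM10 672.03: bracket 461.87–737.94 → index 151–200; slope 49/276.07, offset 210.16.
AQI = 151 + 49/276.07·210.16 ≈ 188.30 ⇒ 188.
Sub-indices: PM2.5→139, SO₂→98, O₃→56, CO→22, PM10→188. Ranked high→low: 188, 139, 98, 56, 22. Second-highest sub-index = 139.

139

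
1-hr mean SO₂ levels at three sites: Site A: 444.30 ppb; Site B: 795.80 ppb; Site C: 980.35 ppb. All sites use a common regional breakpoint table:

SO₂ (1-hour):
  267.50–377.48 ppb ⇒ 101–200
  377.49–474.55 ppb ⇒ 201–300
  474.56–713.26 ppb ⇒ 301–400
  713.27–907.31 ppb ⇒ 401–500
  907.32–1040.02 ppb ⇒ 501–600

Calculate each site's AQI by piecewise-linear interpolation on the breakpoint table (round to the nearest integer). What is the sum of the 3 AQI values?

1267

Site A: 444.30 ∈ [377.49, 474.55] ↔ index [201, 300].
201 + (444.30−377.49)·(300−201)/(474.55−377.49) = 201 + 66.81·99/97.06 ≈ 269.15, so AQI = 269.
Site B: row 713.27–907.31 (AQI 401–500). (500−401)·(795.80−713.27)/(907.31−713.27) + 401 = 99·82.53/194.04 + 401 ≈ 443.11 → 443.
Site C: 980.35 ∈ [907.32, 1040.02] ↔ index [501, 600].
501 + (980.35−907.32)·(600−501)/(1040.02−907.32) = 501 + 73.03·99/132.70 ≈ 555.48, so AQI = 555.
AQIs: Site A=269, Site B=443, Site C=555. Sum = 269 + 443 + 555 = 1267.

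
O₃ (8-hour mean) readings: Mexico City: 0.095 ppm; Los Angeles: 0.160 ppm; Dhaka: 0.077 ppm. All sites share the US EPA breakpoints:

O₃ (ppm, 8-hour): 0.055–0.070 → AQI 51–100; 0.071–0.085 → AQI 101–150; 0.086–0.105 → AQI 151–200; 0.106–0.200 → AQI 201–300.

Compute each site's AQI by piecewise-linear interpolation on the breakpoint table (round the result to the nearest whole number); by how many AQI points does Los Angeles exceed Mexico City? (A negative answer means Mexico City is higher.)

84

Mexico City: 0.095 ∈ [0.086, 0.105] ↔ index [151, 200].
151 + (0.095−0.086)·(200−151)/(0.105−0.086) = 151 + 0.009·49/0.019 ≈ 174.21, so AQI = 174.
Los Angeles 0.160: bracket 0.106–0.200 → index 201–300; slope 99/0.094, offset 0.054.
AQI = 201 + 99/0.094·0.054 ≈ 257.87 ⇒ 258.
Dhaka: 0.077 lies in 0.071–0.085, so I_lo=101, I_hi=150, C_lo=0.071, C_hi=0.085.
(150−101)/(0.085−0.071) × (0.077−0.071) + 101 = 49/0.014 × 0.006 + 101 ≈ 122.00 → 122.
AQIs: Mexico City=174, Los Angeles=258, Dhaka=122. Los Angeles (258) − Mexico City (174) = 84.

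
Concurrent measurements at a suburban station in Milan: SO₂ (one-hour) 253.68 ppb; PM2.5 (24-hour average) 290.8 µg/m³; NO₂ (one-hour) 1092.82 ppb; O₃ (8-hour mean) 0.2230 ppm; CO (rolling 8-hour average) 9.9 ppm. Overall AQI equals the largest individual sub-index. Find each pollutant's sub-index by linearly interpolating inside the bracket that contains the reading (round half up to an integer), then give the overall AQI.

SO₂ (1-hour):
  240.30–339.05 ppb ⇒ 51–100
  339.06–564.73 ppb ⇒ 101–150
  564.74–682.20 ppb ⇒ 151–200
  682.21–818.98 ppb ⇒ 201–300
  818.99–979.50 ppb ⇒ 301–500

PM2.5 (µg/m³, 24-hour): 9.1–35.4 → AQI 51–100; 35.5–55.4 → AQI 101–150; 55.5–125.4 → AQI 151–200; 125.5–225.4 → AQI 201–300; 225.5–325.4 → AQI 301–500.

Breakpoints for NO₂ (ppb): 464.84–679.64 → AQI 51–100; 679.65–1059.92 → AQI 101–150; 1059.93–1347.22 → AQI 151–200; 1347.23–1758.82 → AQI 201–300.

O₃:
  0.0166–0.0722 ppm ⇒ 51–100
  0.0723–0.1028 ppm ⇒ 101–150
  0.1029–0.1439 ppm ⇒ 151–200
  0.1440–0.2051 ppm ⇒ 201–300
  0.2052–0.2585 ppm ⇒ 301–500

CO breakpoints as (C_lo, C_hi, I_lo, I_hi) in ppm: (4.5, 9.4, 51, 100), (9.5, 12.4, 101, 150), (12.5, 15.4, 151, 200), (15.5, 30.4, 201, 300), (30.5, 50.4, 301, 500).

431

SO₂: 253.68 lies in 240.30–339.05, so I_lo=51, I_hi=100, C_lo=240.30, C_hi=339.05.
(100−51)/(339.05−240.30) × (253.68−240.30) + 51 = 49/98.75 × 13.38 + 51 ≈ 57.64 → 58.
PM2.5 290.8: bracket 225.5–325.4 → index 301–500; slope 199/99.9, offset 65.3.
AQI = 301 + 199/99.9·65.3 ≈ 431.08 ⇒ 431.
NO₂: row 1059.93–1347.22 (AQI 151–200). (200−151)·(1092.82−1059.93)/(1347.22−1059.93) + 151 = 49·32.89/287.29 + 151 ≈ 156.61 → 157.
O₃ 0.2230: bracket 0.2052–0.2585 → index 301–500; slope 199/0.0533, offset 0.0178.
AQI = 301 + 199/0.0533·0.0178 ≈ 367.46 ⇒ 367.
CO: 9.9 lies in 9.5–12.4, so I_lo=101, I_hi=150, C_lo=9.5, C_hi=12.4.
(150−101)/(12.4−9.5) × (9.9−9.5) + 101 = 49/2.9 × 0.4 + 101 ≈ 107.76 → 108.
Sub-indices: SO₂→58, PM2.5→431, NO₂→157, O₃→367, CO→108. Overall AQI = max = 431; dominant pollutant is PM2.5.
AQI 431: Hazardous.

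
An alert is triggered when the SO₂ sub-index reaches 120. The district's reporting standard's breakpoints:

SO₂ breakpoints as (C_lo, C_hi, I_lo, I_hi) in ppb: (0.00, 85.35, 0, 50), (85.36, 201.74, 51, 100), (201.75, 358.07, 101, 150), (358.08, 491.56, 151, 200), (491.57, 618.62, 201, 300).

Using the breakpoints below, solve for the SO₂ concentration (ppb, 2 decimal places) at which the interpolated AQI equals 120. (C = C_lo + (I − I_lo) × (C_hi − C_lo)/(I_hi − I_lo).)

262.36

AQI 120 lies in the 101–150 band, which corresponds to 201.75–358.07 ppb.
C = 201.75 + (120−101)×(358.07−201.75)/(150−101) = 201.75 + 19×156.32/49 ≈ 262.3639 ppb → 262.36 ppb to 2 dp.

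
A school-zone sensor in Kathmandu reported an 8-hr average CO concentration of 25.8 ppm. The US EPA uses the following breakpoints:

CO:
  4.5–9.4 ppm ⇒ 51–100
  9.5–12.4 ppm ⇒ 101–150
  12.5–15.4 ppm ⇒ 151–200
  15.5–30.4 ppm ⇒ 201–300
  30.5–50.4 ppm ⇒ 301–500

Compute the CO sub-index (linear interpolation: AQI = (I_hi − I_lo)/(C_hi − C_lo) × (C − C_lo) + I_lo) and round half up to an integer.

269

CO: row 15.5–30.4 (AQI 201–300). (300−201)·(25.8−15.5)/(30.4−15.5) + 201 = 99·10.3/14.9 + 201 ≈ 269.44 → 269.
AQI 269 falls in the Very Unhealthy category.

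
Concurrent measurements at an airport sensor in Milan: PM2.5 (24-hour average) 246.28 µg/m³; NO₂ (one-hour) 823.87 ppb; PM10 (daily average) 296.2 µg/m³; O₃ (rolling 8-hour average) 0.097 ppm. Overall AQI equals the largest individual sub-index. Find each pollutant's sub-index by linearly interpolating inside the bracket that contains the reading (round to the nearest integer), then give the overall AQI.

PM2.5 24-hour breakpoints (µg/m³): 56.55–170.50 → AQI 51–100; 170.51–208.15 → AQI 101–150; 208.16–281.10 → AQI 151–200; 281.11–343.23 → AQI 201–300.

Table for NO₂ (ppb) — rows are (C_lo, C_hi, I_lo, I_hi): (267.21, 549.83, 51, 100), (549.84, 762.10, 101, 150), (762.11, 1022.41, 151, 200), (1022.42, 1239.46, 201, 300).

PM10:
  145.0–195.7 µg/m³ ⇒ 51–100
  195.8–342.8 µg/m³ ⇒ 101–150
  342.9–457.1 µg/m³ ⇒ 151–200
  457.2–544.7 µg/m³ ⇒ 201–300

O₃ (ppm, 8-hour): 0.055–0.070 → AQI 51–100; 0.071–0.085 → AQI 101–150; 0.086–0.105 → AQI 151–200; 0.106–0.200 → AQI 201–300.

179

PM2.5: 246.28 ∈ [208.16, 281.10] ↔ index [151, 200].
151 + (246.28−208.16)·(200−151)/(281.10−208.16) = 151 + 38.12·49/72.94 ≈ 176.61, so AQI = 177.
NO₂: 823.87 ∈ [762.11, 1022.41] ↔ index [151, 200].
151 + (823.87−762.11)·(200−151)/(1022.41−762.11) = 151 + 61.76·49/260.30 ≈ 162.63, so AQI = 163.
PM10 296.2: bracket 195.8–342.8 → index 101–150; slope 49/147.0, offset 100.4.
AQI = 101 + 49/147.0·100.4 ≈ 134.47 ⇒ 134.
O₃ 0.097: bracket 0.086–0.105 → index 151–200; slope 49/0.019, offset 0.011.
AQI = 151 + 49/0.019·0.011 ≈ 179.37 ⇒ 179.
Sub-indices: PM2.5→177, NO₂→163, PM10→134, O₃→179. Overall AQI = max = 179; dominant pollutant is O₃.
AQI 179: Unhealthy.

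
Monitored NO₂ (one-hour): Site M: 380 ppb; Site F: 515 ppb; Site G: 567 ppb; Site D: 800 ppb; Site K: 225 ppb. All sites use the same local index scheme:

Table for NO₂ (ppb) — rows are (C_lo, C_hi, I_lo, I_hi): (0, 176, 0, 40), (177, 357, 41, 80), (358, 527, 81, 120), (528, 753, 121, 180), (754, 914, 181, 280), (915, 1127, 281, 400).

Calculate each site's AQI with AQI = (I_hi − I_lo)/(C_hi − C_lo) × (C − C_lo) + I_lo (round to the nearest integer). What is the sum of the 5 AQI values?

594

Site M: 380 ∈ [358, 527] ↔ index [81, 120].
81 + (380−358)·(120−81)/(527−358) = 81 + 22·39/169 ≈ 86.08, so AQI = 86.
Site F: 515 ∈ [358, 527] ↔ index [81, 120].
81 + (515−358)·(120−81)/(527−358) = 81 + 157·39/169 ≈ 117.23, so AQI = 117.
Site G: 567 lies in 528–753, so I_lo=121, I_hi=180, C_lo=528, C_hi=753.
(180−121)/(753−528) × (567−528) + 121 = 59/225 × 39 + 121 ≈ 131.23 → 131.
Site D: row 754–914 (AQI 181–280). (280−181)·(800−754)/(914−754) + 181 = 99·46/160 + 181 ≈ 209.46 → 209.
Site K: 225 lies in 177–357, so I_lo=41, I_hi=80, C_lo=177, C_hi=357.
(80−41)/(357−177) × (225−177) + 41 = 39/180 × 48 + 41 ≈ 51.40 → 51.
AQIs: Site M=86, Site F=117, Site G=131, Site D=209, Site K=51. Sum = 86 + 117 + 131 + 209 + 51 = 594.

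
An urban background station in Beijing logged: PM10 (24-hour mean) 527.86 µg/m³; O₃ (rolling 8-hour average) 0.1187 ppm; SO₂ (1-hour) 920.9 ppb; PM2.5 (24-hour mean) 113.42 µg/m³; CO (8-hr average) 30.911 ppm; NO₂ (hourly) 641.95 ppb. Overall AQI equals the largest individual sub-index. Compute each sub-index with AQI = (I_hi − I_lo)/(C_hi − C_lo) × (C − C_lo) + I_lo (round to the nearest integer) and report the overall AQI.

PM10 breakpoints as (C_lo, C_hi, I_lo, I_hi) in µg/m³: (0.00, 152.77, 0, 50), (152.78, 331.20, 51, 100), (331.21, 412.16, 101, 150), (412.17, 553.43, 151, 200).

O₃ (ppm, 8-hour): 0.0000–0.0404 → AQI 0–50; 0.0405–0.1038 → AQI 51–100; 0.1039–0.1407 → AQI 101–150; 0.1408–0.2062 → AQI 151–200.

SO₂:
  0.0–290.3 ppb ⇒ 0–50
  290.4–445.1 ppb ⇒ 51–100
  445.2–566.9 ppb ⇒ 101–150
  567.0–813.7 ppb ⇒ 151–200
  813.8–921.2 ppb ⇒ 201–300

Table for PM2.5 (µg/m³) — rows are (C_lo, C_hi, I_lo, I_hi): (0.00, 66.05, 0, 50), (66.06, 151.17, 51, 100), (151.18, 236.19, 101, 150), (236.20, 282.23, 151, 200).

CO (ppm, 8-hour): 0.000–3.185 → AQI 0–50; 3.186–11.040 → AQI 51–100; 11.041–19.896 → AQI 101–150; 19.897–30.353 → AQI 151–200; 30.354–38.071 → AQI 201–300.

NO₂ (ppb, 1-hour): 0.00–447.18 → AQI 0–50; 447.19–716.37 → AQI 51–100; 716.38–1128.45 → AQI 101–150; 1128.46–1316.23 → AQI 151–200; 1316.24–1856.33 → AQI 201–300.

PM10: 527.86 lies in 412.17–553.43, so I_lo=151, I_hi=200, C_lo=412.17, C_hi=553.43.
(200−151)/(553.43−412.17) × (527.86−412.17) + 151 = 49/141.26 × 115.69 + 151 ≈ 191.13 → 191.
O₃: 0.1187 lies in 0.1039–0.1407, so I_lo=101, I_hi=150, C_lo=0.1039, C_hi=0.1407.
(150−101)/(0.1407−0.1039) × (0.1187−0.1039) + 101 = 49/0.0368 × 0.0148 + 101 ≈ 120.71 → 121.
SO₂ 920.9: bracket 813.8–921.2 → index 201–300; slope 99/107.4, offset 107.1.
AQI = 201 + 99/107.4·107.1 ≈ 299.72 ⇒ 300.
PM2.5: 113.42 lies in 66.06–151.17, so I_lo=51, I_hi=100, C_lo=66.06, C_hi=151.17.
(100−51)/(151.17−66.06) × (113.42−66.06) + 51 = 49/85.11 × 47.36 + 51 ≈ 78.27 → 78.
CO: 30.911 lies in 30.354–38.071, so I_lo=201, I_hi=300, C_lo=30.354, C_hi=38.071.
(300−201)/(38.071−30.354) × (30.911−30.354) + 201 = 99/7.717 × 0.557 + 201 ≈ 208.15 → 208.
NO₂: row 447.19–716.37 (AQI 51–100). (100−51)·(641.95−447.19)/(716.37−447.19) + 51 = 49·194.76/269.18 + 51 ≈ 86.45 → 86.
Sub-indices: PM10→191, O₃→121, SO₂→300, PM2.5→78, CO→208, NO₂→86. Overall AQI = max = 300; dominant pollutant is SO₂.

300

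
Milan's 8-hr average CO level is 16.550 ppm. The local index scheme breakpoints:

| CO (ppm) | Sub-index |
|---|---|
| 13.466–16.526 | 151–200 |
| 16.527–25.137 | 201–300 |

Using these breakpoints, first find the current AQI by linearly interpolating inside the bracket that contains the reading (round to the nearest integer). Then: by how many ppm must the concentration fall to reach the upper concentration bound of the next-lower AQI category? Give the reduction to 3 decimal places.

CO: row 16.527–25.137 (AQI 201–300). (300−201)·(16.550−16.527)/(25.137−16.527) + 201 = 99·0.023/8.610 + 201 ≈ 201.26 → 201.
Current AQI 201 is in the Very Unhealthy range (201–300). The next-lower category tops out at AQI 200, whose upper concentration bound is 16.526 ppm.
Reduction needed = 16.550 − 16.526 = 0.024 ppm.

0.024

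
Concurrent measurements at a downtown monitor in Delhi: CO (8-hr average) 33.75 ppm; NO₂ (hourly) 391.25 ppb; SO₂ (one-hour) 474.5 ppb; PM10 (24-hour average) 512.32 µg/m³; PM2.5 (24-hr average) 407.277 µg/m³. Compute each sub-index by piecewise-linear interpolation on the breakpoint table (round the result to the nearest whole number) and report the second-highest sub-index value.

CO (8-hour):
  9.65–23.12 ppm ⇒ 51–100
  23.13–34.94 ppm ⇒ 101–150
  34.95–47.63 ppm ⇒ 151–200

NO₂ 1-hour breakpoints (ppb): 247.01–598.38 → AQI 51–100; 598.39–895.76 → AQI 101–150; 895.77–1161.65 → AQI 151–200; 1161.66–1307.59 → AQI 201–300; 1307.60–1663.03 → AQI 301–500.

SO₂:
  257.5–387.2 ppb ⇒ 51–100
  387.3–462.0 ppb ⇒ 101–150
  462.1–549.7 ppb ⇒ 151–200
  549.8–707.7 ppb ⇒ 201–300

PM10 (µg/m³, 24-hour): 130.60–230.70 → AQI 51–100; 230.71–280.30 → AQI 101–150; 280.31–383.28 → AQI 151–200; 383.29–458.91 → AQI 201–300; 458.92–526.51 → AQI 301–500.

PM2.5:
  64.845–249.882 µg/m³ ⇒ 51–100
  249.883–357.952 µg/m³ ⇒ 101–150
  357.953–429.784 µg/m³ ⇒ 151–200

CO: row 23.13–34.94 (AQI 101–150). (150−101)·(33.75−23.13)/(34.94−23.13) + 101 = 49·10.62/11.81 + 101 ≈ 145.06 → 145.
NO₂ 391.25: bracket 247.01–598.38 → index 51–100; slope 49/351.37, offset 144.24.
AQI = 51 + 49/351.37·144.24 ≈ 71.11 ⇒ 71.
SO₂: row 462.1–549.7 (AQI 151–200). (200−151)·(474.5−462.1)/(549.7−462.1) + 151 = 49·12.4/87.6 + 151 ≈ 157.94 → 158.
PM10: row 458.92–526.51 (AQI 301–500). (500−301)·(512.32−458.92)/(526.51−458.92) + 301 = 199·53.40/67.59 + 301 ≈ 458.22 → 458.
PM2.5: 407.277 ∈ [357.953, 429.784] ↔ index [151, 200].
151 + (407.277−357.953)·(200−151)/(429.784−357.953) = 151 + 49.324·49/71.831 ≈ 184.65, so AQI = 185.
Sub-indices: CO→145, NO₂→71, SO₂→158, PM10→458, PM2.5→185. Ranked high→low: 458, 185, 158, 145, 71. Second-highest sub-index = 185.

185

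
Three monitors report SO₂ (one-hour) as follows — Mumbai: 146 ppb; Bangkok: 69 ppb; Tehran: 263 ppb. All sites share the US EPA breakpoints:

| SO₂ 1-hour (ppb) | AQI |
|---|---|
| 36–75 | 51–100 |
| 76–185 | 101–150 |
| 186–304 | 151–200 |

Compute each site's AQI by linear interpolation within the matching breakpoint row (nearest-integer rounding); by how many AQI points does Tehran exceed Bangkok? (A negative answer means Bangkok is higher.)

Mumbai 146: bracket 76–185 → index 101–150; slope 49/109, offset 70.
AQI = 101 + 49/109·70 ≈ 132.47 ⇒ 132.
Bangkok 69: bracket 36–75 → index 51–100; slope 49/39, offset 33.
AQI = 51 + 49/39·33 ≈ 92.46 ⇒ 92.
Tehran 263: bracket 186–304 → index 151–200; slope 49/118, offset 77.
AQI = 151 + 49/118·77 ≈ 182.97 ⇒ 183.
AQIs: Mumbai=132, Bangkok=92, Tehran=183. Tehran (183) − Bangkok (92) = 91.

91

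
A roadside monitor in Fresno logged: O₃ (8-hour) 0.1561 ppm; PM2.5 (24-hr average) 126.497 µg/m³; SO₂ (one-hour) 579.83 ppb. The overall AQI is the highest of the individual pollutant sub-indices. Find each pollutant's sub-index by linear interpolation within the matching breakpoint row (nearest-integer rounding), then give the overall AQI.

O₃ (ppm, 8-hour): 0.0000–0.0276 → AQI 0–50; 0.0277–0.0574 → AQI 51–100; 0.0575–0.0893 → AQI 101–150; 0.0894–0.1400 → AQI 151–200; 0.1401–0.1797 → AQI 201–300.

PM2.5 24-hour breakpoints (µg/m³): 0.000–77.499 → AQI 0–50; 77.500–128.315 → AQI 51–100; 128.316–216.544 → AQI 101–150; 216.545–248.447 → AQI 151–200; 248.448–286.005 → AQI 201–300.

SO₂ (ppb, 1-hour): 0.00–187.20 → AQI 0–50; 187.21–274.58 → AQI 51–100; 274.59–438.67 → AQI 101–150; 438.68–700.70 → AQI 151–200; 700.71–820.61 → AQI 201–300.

O₃: 0.1561 ∈ [0.1401, 0.1797] ↔ index [201, 300].
201 + (0.1561−0.1401)·(300−201)/(0.1797−0.1401) = 201 + 0.0160·99/0.0396 ≈ 241.00, so AQI = 241.
PM2.5: 126.497 ∈ [77.500, 128.315] ↔ index [51, 100].
51 + (126.497−77.500)·(100−51)/(128.315−77.500) = 51 + 48.997·49/50.815 ≈ 98.25, so AQI = 98.
SO₂ 579.83: bracket 438.68–700.70 → index 151–200; slope 49/262.02, offset 141.15.
AQI = 151 + 49/262.02·141.15 ≈ 177.40 ⇒ 177.
Sub-indices: O₃→241, PM2.5→98, SO₂→177. Overall AQI = max = 241; dominant pollutant is O₃.
AQI 241: Very Unhealthy.

241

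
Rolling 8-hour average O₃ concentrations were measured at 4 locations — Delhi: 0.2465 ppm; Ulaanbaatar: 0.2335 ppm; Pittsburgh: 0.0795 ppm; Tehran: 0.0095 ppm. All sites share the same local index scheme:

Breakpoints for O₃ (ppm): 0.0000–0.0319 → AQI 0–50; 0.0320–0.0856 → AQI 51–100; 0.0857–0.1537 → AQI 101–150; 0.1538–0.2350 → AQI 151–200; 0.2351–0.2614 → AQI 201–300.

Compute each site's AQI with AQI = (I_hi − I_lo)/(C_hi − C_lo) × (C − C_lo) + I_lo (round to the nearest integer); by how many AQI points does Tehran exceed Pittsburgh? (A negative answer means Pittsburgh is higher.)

Delhi: 0.2465 ∈ [0.2351, 0.2614] ↔ index [201, 300].
201 + (0.2465−0.2351)·(300−201)/(0.2614−0.2351) = 201 + 0.0114·99/0.0263 ≈ 243.91, so AQI = 244.
Ulaanbaatar: 0.2335 ∈ [0.1538, 0.2350] ↔ index [151, 200].
151 + (0.2335−0.1538)·(200−151)/(0.2350−0.1538) = 151 + 0.0797·49/0.0812 ≈ 199.09, so AQI = 199.
Pittsburgh: 0.0795 ∈ [0.0320, 0.0856] ↔ index [51, 100].
51 + (0.0795−0.0320)·(100−51)/(0.0856−0.0320) = 51 + 0.0475·49/0.0536 ≈ 94.42, so AQI = 94.
Tehran: 0.0095 ∈ [0.0000, 0.0319] ↔ index [0, 50].
0 + (0.0095−0.0000)·(50−0)/(0.0319−0.0000) = 0 + 0.0095·50/0.0319 ≈ 14.89, so AQI = 15.
AQIs: Delhi=244, Ulaanbaatar=199, Pittsburgh=94, Tehran=15. Tehran (15) − Pittsburgh (94) = -79.

-79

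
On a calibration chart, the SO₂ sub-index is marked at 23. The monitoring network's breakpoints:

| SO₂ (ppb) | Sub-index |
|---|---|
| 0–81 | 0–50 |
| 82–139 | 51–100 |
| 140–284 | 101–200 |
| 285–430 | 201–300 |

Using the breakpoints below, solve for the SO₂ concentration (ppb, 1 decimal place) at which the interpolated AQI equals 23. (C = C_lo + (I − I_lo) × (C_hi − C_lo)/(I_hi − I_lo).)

AQI 23 lies in the 0–50 band, which corresponds to 0–81 ppb.
C = 0 + (23−0)×(81−0)/(50−0) = 0 + 23×81/50 ≈ 37.260 ppb → 37.3 ppb to 1 dp.

37.3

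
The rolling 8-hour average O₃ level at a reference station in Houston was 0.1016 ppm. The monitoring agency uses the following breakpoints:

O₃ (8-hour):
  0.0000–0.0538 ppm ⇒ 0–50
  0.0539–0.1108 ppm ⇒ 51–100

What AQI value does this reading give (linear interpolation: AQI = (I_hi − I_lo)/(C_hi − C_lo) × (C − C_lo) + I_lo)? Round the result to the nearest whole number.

92

O₃: 0.1016 lies in 0.0539–0.1108, so I_lo=51, I_hi=100, C_lo=0.0539, C_hi=0.1108.
(100−51)/(0.1108−0.0539) × (0.1016−0.0539) + 51 = 49/0.0569 × 0.0477 + 51 ≈ 92.08 → 92.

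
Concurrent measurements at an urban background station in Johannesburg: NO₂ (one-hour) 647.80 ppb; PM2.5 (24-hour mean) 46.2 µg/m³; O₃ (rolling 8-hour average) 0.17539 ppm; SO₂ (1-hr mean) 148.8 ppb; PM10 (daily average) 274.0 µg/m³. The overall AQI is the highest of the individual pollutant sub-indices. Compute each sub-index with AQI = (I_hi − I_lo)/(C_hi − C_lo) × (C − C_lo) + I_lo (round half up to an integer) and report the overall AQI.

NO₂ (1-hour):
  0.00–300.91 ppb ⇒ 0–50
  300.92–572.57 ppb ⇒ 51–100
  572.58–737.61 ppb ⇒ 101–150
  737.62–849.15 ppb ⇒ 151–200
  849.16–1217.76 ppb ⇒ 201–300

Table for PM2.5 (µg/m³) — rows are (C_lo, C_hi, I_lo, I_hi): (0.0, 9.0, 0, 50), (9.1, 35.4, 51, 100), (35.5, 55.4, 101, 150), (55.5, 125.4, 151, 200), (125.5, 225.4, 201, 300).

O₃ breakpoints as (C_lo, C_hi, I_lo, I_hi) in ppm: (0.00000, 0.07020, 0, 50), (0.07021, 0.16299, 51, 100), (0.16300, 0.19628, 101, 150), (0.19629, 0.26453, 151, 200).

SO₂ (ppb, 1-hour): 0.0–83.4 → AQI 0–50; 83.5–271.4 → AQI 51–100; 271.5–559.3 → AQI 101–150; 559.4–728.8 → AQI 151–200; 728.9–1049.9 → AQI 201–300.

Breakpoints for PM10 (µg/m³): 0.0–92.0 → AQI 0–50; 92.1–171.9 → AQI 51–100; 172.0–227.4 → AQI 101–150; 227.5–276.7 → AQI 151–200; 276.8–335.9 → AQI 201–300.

NO₂: row 572.58–737.61 (AQI 101–150). (150−101)·(647.80−572.58)/(737.61−572.58) + 101 = 49·75.22/165.03 + 101 ≈ 123.33 → 123.
PM2.5: 46.2 ∈ [35.5, 55.4] ↔ index [101, 150].
101 + (46.2−35.5)·(150−101)/(55.4−35.5) = 101 + 10.7·49/19.9 ≈ 127.35, so AQI = 127.
O₃: 0.17539 lies in 0.16300–0.19628, so I_lo=101, I_hi=150, C_lo=0.16300, C_hi=0.19628.
(150−101)/(0.19628−0.16300) × (0.17539−0.16300) + 101 = 49/0.03328 × 0.01239 + 101 ≈ 119.24 → 119.
SO₂: 148.8 lies in 83.5–271.4, so I_lo=51, I_hi=100, C_lo=83.5, C_hi=271.4.
(100−51)/(271.4−83.5) × (148.8−83.5) + 51 = 49/187.9 × 65.3 + 51 ≈ 68.03 → 68.
PM10: 274.0 ∈ [227.5, 276.7] ↔ index [151, 200].
151 + (274.0−227.5)·(200−151)/(276.7−227.5) = 151 + 46.5·49/49.2 ≈ 197.31, so AQI = 197.
Sub-indices: NO₂→123, PM2.5→127, O₃→119, SO₂→68, PM10→197. Overall AQI = max = 197; dominant pollutant is PM10.

197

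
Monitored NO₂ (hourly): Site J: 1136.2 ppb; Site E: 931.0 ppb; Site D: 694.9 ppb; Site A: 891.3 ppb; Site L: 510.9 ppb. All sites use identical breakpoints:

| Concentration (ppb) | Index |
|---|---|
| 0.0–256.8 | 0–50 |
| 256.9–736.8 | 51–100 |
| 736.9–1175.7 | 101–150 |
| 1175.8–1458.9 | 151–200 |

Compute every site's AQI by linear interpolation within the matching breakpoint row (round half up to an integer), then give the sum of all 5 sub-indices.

560

Site J 1136.2: bracket 736.9–1175.7 → index 101–150; slope 49/438.8, offset 399.3.
AQI = 101 + 49/438.8·399.3 ≈ 145.59 ⇒ 146.
Site E: 931.0 lies in 736.9–1175.7, so I_lo=101, I_hi=150, C_lo=736.9, C_hi=1175.7.
(150−101)/(1175.7−736.9) × (931.0−736.9) + 101 = 49/438.8 × 194.1 + 101 ≈ 122.67 → 123.
Site D: 694.9 lies in 256.9–736.8, so I_lo=51, I_hi=100, C_lo=256.9, C_hi=736.8.
(100−51)/(736.8−256.9) × (694.9−256.9) + 51 = 49/479.9 × 438.0 + 51 ≈ 95.72 → 96.
Site A: row 736.9–1175.7 (AQI 101–150). (150−101)·(891.3−736.9)/(1175.7−736.9) + 101 = 49·154.4/438.8 + 101 ≈ 118.24 → 118.
Site L: 510.9 ∈ [256.9, 736.8] ↔ index [51, 100].
51 + (510.9−256.9)·(100−51)/(736.8−256.9) = 51 + 254.0·49/479.9 ≈ 76.93, so AQI = 77.
AQIs: Site J=146, Site E=123, Site D=96, Site A=118, Site L=77. Sum = 146 + 123 + 96 + 118 + 77 = 560.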